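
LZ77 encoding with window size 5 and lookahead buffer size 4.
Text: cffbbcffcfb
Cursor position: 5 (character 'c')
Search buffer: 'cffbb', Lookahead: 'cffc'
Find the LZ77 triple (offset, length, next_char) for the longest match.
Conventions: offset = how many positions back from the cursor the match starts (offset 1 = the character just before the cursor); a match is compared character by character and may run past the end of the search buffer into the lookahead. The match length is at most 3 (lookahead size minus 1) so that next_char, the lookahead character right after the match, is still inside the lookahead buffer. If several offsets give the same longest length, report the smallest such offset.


Try each offset into the search buffer:
  offset=1 (pos 4, char 'b'): match length 0
  offset=2 (pos 3, char 'b'): match length 0
  offset=3 (pos 2, char 'f'): match length 0
  offset=4 (pos 1, char 'f'): match length 0
  offset=5 (pos 0, char 'c'): match length 3
Longest match has length 3 at offset 5.
next_char = character at position 5 + 3 = 8 -> 'c'

Best match: offset=5, length=3 (matching 'cff' starting at position 0)
LZ77 triple: (5, 3, 'c')


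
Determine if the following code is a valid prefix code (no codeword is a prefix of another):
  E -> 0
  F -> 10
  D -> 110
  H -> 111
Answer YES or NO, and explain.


Checking each pair (does one codeword prefix another?):
  E='0' vs F='10': no prefix
  E='0' vs D='110': no prefix
  E='0' vs H='111': no prefix
  F='10' vs E='0': no prefix
  F='10' vs D='110': no prefix
  F='10' vs H='111': no prefix
  D='110' vs E='0': no prefix
  D='110' vs F='10': no prefix
  D='110' vs H='111': no prefix
  H='111' vs E='0': no prefix
  H='111' vs F='10': no prefix
  H='111' vs D='110': no prefix
No violation found over all pairs.

YES -- this is a valid prefix code. No codeword is a prefix of any other codeword.


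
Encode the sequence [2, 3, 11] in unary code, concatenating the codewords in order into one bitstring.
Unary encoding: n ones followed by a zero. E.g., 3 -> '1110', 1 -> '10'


Encode each number as n ones followed by a terminating 0:
  2 -> 110 (3 bits)
  3 -> 1110 (4 bits)
  11 -> 111111111110 (12 bits)
Total length = 3 + 4 + 12 = 19 bits.

Unary([2, 3, 11]) = 1101110111111111110 (19 bits)


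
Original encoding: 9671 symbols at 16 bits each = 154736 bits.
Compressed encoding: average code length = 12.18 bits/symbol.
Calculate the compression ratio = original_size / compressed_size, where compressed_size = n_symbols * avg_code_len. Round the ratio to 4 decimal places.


original_size = n_symbols * orig_bits = 9671 * 16 = 154736 bits
compressed_size = n_symbols * avg_code_len = 9671 * 12.18 = 117792.78 bits
ratio = original_size / compressed_size = 154736 / 117792.78 = 1.3136

Compression ratio = 1.3136


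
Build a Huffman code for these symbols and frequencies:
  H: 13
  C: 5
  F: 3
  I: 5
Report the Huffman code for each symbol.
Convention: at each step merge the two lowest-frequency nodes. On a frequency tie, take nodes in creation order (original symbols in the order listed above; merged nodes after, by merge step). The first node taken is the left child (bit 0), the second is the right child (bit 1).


Huffman tree construction:
Step 1: Merge F(3) + C(5) = 8
Step 2: Merge I(5) + (F+C)(8) = 13
Step 3: Merge H(13) + (I+(F+C))(13) = 26
Read each symbol's code off the tree from the root (left child = 0, right child = 1).

Codes:
  H: 0 (length 1)
  C: 111 (length 3)
  F: 110 (length 3)
  I: 10 (length 2)
Average code length: 47/26 = 1.8077 bits/symbol


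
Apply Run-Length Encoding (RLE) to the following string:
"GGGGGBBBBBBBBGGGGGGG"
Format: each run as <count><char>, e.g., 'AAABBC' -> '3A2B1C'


Scanning runs left to right:
  i=0: run of 'G' x 5 -> '5G'
  i=5: run of 'B' x 8 -> '8B'
  i=13: run of 'G' x 7 -> '7G'

RLE = 5G8B7G


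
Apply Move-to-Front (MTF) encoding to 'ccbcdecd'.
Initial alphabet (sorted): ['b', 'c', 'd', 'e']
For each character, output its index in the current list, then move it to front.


MTF encoding:
'c': index 1 in ['b', 'c', 'd', 'e'] -> ['c', 'b', 'd', 'e']
'c': index 0 in ['c', 'b', 'd', 'e'] -> ['c', 'b', 'd', 'e']
'b': index 1 in ['c', 'b', 'd', 'e'] -> ['b', 'c', 'd', 'e']
'c': index 1 in ['b', 'c', 'd', 'e'] -> ['c', 'b', 'd', 'e']
'd': index 2 in ['c', 'b', 'd', 'e'] -> ['d', 'c', 'b', 'e']
'e': index 3 in ['d', 'c', 'b', 'e'] -> ['e', 'd', 'c', 'b']
'c': index 2 in ['e', 'd', 'c', 'b'] -> ['c', 'e', 'd', 'b']
'd': index 2 in ['c', 'e', 'd', 'b'] -> ['d', 'c', 'e', 'b']


Output: [1, 0, 1, 1, 2, 3, 2, 2]


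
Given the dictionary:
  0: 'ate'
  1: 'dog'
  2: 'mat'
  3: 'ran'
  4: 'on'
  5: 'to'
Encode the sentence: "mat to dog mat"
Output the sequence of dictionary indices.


Look up each word in the dictionary:
  'mat' -> 2
  'to' -> 5
  'dog' -> 1
  'mat' -> 2

Encoded: [2, 5, 1, 2]


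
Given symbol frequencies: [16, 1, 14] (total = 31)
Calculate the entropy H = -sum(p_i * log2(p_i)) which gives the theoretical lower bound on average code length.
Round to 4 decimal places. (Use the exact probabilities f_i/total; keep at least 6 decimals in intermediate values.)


Per-symbol terms -p_i * log2(p_i) with p_i = f_i/31:
  p = 16/31 = 0.516129: log2(p) = -0.954196, -p*log2(p) = 0.492488
  p = 1/31 = 0.032258: log2(p) = -4.954196, -p*log2(p) = 0.159813
  p = 14/31 = 0.451613: log2(p) = -1.146841, -p*log2(p) = 0.517928
H = 0.492488 + 0.159813 + 0.517928 = 1.170229

H = 1.1702 bits/symbol


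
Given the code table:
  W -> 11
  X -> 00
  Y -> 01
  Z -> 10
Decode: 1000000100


Decoding:
10 -> Z
00 -> X
00 -> X
01 -> Y
00 -> X


Result: ZXXYX


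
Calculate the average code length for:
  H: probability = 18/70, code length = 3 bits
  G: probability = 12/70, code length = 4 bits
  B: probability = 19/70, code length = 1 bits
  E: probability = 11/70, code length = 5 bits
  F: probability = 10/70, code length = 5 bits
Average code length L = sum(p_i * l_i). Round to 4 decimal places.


Weighted contributions p_i * l_i:
  H: (18/70) * 3 = 54/70
  G: (12/70) * 4 = 48/70
  B: (19/70) * 1 = 19/70
  E: (11/70) * 5 = 55/70
  F: (10/70) * 5 = 50/70
Sum = (54 + 48 + 19 + 55 + 50)/70 = 226/70

L = 226/70 = 3.2286 bits/symbol


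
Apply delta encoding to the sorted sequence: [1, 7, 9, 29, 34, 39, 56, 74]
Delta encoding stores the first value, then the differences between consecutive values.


First value: 1
Deltas:
  7 - 1 = 6
  9 - 7 = 2
  29 - 9 = 20
  34 - 29 = 5
  39 - 34 = 5
  56 - 39 = 17
  74 - 56 = 18


Delta encoded: [1, 6, 2, 20, 5, 5, 17, 18]


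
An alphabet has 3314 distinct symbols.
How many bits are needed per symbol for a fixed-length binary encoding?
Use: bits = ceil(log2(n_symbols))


log2(3314) = 11.6944
Bracket: 2^11 = 2048 < 3314 <= 2^12 = 4096
So ceil(log2(3314)) = 12

bits = ceil(log2(3314)) = ceil(11.6944) = 12 bits


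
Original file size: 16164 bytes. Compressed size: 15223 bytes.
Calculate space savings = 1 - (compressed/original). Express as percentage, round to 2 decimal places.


ratio = compressed/original = 15223/16164 = 0.941784
savings = 1 - ratio = 1 - 0.941784 = 0.058216
as a percentage: 0.058216 * 100 = 5.82%

Space savings = 1 - 15223/16164 = 5.82%


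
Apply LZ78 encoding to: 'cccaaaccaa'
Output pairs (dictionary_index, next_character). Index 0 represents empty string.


LZ78 encoding steps:
Dictionary: {0: ''}
Step 1: w='' (idx 0), next='c' -> output (0, 'c'), add 'c' as idx 1
Step 2: w='c' (idx 1), next='c' -> output (1, 'c'), add 'cc' as idx 2
Step 3: w='' (idx 0), next='a' -> output (0, 'a'), add 'a' as idx 3
Step 4: w='a' (idx 3), next='a' -> output (3, 'a'), add 'aa' as idx 4
Step 5: w='cc' (idx 2), next='a' -> output (2, 'a'), add 'cca' as idx 5
Step 6: w='a' (idx 3), end of input -> output (3, '')


Encoded: [(0, 'c'), (1, 'c'), (0, 'a'), (3, 'a'), (2, 'a'), (3, '')]


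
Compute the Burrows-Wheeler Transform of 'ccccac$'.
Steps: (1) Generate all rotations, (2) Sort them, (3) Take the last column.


Rotations (sorted):
  0: $ccccac -> last char: c
  1: ac$cccc -> last char: c
  2: c$cccca -> last char: a
  3: cac$ccc -> last char: c
  4: ccac$cc -> last char: c
  5: cccac$c -> last char: c
  6: ccccac$ -> last char: $


BWT = ccaccc$


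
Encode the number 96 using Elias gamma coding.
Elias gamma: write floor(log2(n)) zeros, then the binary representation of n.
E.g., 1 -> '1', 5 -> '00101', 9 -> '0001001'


num_bits = floor(log2(96)) + 1 = 7
leading_zeros = num_bits - 1 = 6
binary(96) = 1100000

Elias gamma(96) = '000000' + '1100000' = 0000001100000 (13 bits)


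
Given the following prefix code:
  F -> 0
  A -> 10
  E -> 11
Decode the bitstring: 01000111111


Decoding step by step:
Bits 0 -> F
Bits 10 -> A
Bits 0 -> F
Bits 0 -> F
Bits 11 -> E
Bits 11 -> E
Bits 11 -> E


Decoded message: FAFFEEE


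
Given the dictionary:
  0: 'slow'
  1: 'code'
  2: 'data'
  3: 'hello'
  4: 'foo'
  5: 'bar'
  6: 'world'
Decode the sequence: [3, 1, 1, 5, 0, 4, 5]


Look up each index in the dictionary:
  3 -> 'hello'
  1 -> 'code'
  1 -> 'code'
  5 -> 'bar'
  0 -> 'slow'
  4 -> 'foo'
  5 -> 'bar'

Decoded: "hello code code bar slow foo bar"


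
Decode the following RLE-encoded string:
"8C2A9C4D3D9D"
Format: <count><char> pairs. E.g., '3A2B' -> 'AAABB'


Expanding each <count><char> pair:
  8C -> 'CCCCCCCC'
  2A -> 'AA'
  9C -> 'CCCCCCCCC'
  4D -> 'DDDD'
  3D -> 'DDD'
  9D -> 'DDDDDDDDD'

Decoded = CCCCCCCCAACCCCCCCCCDDDDDDDDDDDDDDDD


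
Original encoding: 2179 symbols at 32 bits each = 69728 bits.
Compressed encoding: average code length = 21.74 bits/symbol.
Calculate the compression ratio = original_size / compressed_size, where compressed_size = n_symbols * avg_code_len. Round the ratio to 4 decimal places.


original_size = n_symbols * orig_bits = 2179 * 32 = 69728 bits
compressed_size = n_symbols * avg_code_len = 2179 * 21.74 = 47371.46 bits
ratio = original_size / compressed_size = 69728 / 47371.46 = 1.4719

Compression ratio = 1.4719


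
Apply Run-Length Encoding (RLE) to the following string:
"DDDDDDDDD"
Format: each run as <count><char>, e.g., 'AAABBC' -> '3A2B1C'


Scanning runs left to right:
  i=0: run of 'D' x 9 -> '9D'

RLE = 9D


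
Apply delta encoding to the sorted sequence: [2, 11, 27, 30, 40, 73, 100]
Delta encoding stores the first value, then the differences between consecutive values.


First value: 2
Deltas:
  11 - 2 = 9
  27 - 11 = 16
  30 - 27 = 3
  40 - 30 = 10
  73 - 40 = 33
  100 - 73 = 27


Delta encoded: [2, 9, 16, 3, 10, 33, 27]


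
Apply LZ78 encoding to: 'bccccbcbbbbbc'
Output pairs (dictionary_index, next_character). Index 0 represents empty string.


LZ78 encoding steps:
Dictionary: {0: ''}
Step 1: w='' (idx 0), next='b' -> output (0, 'b'), add 'b' as idx 1
Step 2: w='' (idx 0), next='c' -> output (0, 'c'), add 'c' as idx 2
Step 3: w='c' (idx 2), next='c' -> output (2, 'c'), add 'cc' as idx 3
Step 4: w='c' (idx 2), next='b' -> output (2, 'b'), add 'cb' as idx 4
Step 5: w='cb' (idx 4), next='b' -> output (4, 'b'), add 'cbb' as idx 5
Step 6: w='b' (idx 1), next='b' -> output (1, 'b'), add 'bb' as idx 6
Step 7: w='b' (idx 1), next='c' -> output (1, 'c'), add 'bc' as idx 7


Encoded: [(0, 'b'), (0, 'c'), (2, 'c'), (2, 'b'), (4, 'b'), (1, 'b'), (1, 'c')]


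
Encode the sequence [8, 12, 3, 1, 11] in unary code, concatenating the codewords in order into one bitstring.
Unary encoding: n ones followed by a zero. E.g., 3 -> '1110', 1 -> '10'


Encode each number as n ones followed by a terminating 0:
  8 -> 111111110 (9 bits)
  12 -> 1111111111110 (13 bits)
  3 -> 1110 (4 bits)
  1 -> 10 (2 bits)
  11 -> 111111111110 (12 bits)
Total length = 9 + 13 + 4 + 2 + 12 = 40 bits.

Unary([8, 12, 3, 1, 11]) = 1111111101111111111110111010111111111110 (40 bits)


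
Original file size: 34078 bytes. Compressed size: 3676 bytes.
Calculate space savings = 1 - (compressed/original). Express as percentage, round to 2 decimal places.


ratio = compressed/original = 3676/34078 = 0.10787
savings = 1 - ratio = 1 - 0.10787 = 0.89213
as a percentage: 0.89213 * 100 = 89.21%

Space savings = 1 - 3676/34078 = 89.21%


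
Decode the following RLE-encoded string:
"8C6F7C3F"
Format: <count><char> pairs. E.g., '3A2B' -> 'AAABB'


Expanding each <count><char> pair:
  8C -> 'CCCCCCCC'
  6F -> 'FFFFFF'
  7C -> 'CCCCCCC'
  3F -> 'FFF'

Decoded = CCCCCCCCFFFFFFCCCCCCCFFF


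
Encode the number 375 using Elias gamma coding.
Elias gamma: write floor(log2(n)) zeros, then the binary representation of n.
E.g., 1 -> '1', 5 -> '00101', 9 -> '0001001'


num_bits = floor(log2(375)) + 1 = 9
leading_zeros = num_bits - 1 = 8
binary(375) = 101110111

Elias gamma(375) = '00000000' + '101110111' = 00000000101110111 (17 bits)


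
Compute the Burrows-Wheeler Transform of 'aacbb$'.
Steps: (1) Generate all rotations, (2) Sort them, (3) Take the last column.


Rotations (sorted):
  0: $aacbb -> last char: b
  1: aacbb$ -> last char: $
  2: acbb$a -> last char: a
  3: b$aacb -> last char: b
  4: bb$aac -> last char: c
  5: cbb$aa -> last char: a


BWT = b$abca


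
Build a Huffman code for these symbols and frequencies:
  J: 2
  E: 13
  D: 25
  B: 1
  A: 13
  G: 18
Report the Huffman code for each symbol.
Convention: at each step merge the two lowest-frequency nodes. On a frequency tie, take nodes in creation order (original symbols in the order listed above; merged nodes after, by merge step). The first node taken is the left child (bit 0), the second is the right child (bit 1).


Huffman tree construction:
Step 1: Merge B(1) + J(2) = 3
Step 2: Merge (B+J)(3) + E(13) = 16
Step 3: Merge A(13) + ((B+J)+E)(16) = 29
Step 4: Merge G(18) + D(25) = 43
Step 5: Merge (A+((B+J)+E))(29) + (G+D)(43) = 72
Read each symbol's code off the tree from the root (left child = 0, right child = 1).

Codes:
  J: 0101 (length 4)
  E: 011 (length 3)
  D: 11 (length 2)
  B: 0100 (length 4)
  A: 00 (length 2)
  G: 10 (length 2)
Average code length: 163/72 = 2.2639 bits/symbol


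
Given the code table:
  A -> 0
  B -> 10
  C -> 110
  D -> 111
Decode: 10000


Decoding:
10 -> B
0 -> A
0 -> A
0 -> A


Result: BAAA


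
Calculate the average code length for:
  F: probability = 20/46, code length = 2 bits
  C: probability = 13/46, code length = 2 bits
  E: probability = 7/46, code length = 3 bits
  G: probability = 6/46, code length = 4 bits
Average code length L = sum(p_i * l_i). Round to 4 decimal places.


Weighted contributions p_i * l_i:
  F: (20/46) * 2 = 40/46
  C: (13/46) * 2 = 26/46
  E: (7/46) * 3 = 21/46
  G: (6/46) * 4 = 24/46
Sum = (40 + 26 + 21 + 24)/46 = 111/46

L = 111/46 = 2.4130 bits/symbol


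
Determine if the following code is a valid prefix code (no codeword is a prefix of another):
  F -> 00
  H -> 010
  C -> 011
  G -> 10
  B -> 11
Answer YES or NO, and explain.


Checking each pair (does one codeword prefix another?):
  F='00' vs H='010': no prefix
  F='00' vs C='011': no prefix
  F='00' vs G='10': no prefix
  F='00' vs B='11': no prefix
  H='010' vs F='00': no prefix
  H='010' vs C='011': no prefix
  H='010' vs G='10': no prefix
  H='010' vs B='11': no prefix
  C='011' vs F='00': no prefix
  C='011' vs H='010': no prefix
  C='011' vs G='10': no prefix
  C='011' vs B='11': no prefix
  G='10' vs F='00': no prefix
  G='10' vs H='010': no prefix
  G='10' vs C='011': no prefix
  G='10' vs B='11': no prefix
  B='11' vs F='00': no prefix
  B='11' vs H='010': no prefix
  B='11' vs C='011': no prefix
  B='11' vs G='10': no prefix
No violation found over all pairs.

YES -- this is a valid prefix code. No codeword is a prefix of any other codeword.


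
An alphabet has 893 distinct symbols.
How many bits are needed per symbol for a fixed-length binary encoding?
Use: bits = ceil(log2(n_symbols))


log2(893) = 9.8025
Bracket: 2^9 = 512 < 893 <= 2^10 = 1024
So ceil(log2(893)) = 10

bits = ceil(log2(893)) = ceil(9.8025) = 10 bits


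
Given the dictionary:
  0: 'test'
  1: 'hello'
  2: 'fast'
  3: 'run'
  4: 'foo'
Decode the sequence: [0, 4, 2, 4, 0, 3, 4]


Look up each index in the dictionary:
  0 -> 'test'
  4 -> 'foo'
  2 -> 'fast'
  4 -> 'foo'
  0 -> 'test'
  3 -> 'run'
  4 -> 'foo'

Decoded: "test foo fast foo test run foo"


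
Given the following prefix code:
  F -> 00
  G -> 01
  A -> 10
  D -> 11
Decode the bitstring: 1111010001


Decoding step by step:
Bits 11 -> D
Bits 11 -> D
Bits 01 -> G
Bits 00 -> F
Bits 01 -> G


Decoded message: DDGFG


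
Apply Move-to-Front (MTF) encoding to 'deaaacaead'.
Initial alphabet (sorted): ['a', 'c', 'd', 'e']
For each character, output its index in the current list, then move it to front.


MTF encoding:
'd': index 2 in ['a', 'c', 'd', 'e'] -> ['d', 'a', 'c', 'e']
'e': index 3 in ['d', 'a', 'c', 'e'] -> ['e', 'd', 'a', 'c']
'a': index 2 in ['e', 'd', 'a', 'c'] -> ['a', 'e', 'd', 'c']
'a': index 0 in ['a', 'e', 'd', 'c'] -> ['a', 'e', 'd', 'c']
'a': index 0 in ['a', 'e', 'd', 'c'] -> ['a', 'e', 'd', 'c']
'c': index 3 in ['a', 'e', 'd', 'c'] -> ['c', 'a', 'e', 'd']
'a': index 1 in ['c', 'a', 'e', 'd'] -> ['a', 'c', 'e', 'd']
'e': index 2 in ['a', 'c', 'e', 'd'] -> ['e', 'a', 'c', 'd']
'a': index 1 in ['e', 'a', 'c', 'd'] -> ['a', 'e', 'c', 'd']
'd': index 3 in ['a', 'e', 'c', 'd'] -> ['d', 'a', 'e', 'c']


Output: [2, 3, 2, 0, 0, 3, 1, 2, 1, 3]


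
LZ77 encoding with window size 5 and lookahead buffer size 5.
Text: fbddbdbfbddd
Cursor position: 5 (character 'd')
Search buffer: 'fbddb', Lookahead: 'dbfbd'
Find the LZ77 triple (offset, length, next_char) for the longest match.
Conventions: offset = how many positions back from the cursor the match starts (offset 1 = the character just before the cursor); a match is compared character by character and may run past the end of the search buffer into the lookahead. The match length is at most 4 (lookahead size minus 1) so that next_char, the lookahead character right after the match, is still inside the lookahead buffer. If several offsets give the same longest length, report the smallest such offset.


Try each offset into the search buffer:
  offset=1 (pos 4, char 'b'): match length 0
  offset=2 (pos 3, char 'd'): match length 2
  offset=3 (pos 2, char 'd'): match length 1
  offset=4 (pos 1, char 'b'): match length 0
  offset=5 (pos 0, char 'f'): match length 0
Longest match has length 2 at offset 2.
next_char = character at position 5 + 2 = 7 -> 'f'

Best match: offset=2, length=2 (matching 'db' starting at position 3)
LZ77 triple: (2, 2, 'f')


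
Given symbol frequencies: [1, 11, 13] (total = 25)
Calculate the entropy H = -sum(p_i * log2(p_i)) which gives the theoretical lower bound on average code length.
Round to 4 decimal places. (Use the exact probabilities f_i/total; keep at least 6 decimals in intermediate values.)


Per-symbol terms -p_i * log2(p_i) with p_i = f_i/25:
  p = 1/25 = 0.040000: log2(p) = -4.643856, -p*log2(p) = 0.185754
  p = 11/25 = 0.440000: log2(p) = -1.184425, -p*log2(p) = 0.521147
  p = 13/25 = 0.520000: log2(p) = -0.943416, -p*log2(p) = 0.490577
H = 0.185754 + 0.521147 + 0.490577 = 1.197478

H = 1.1975 bits/symbol


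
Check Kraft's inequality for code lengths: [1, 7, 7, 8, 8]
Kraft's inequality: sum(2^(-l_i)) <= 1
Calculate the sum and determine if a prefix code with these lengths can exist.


Sum = 2^(-1) + 2^(-7) + 2^(-7) + 2^(-8) + 2^(-8)
    = 0.5 + 0.0078125 + 0.0078125 + 0.00390625 + 0.00390625
    = 134/256 = 0.5234375
Since 0.5234375 <= 1, Kraft's inequality IS satisfied.
A prefix code with these lengths CAN exist.

Kraft sum = 0.5234375. Satisfied.


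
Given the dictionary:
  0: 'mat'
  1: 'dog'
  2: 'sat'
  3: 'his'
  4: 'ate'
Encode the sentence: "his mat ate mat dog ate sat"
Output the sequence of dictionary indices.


Look up each word in the dictionary:
  'his' -> 3
  'mat' -> 0
  'ate' -> 4
  'mat' -> 0
  'dog' -> 1
  'ate' -> 4
  'sat' -> 2

Encoded: [3, 0, 4, 0, 1, 4, 2]


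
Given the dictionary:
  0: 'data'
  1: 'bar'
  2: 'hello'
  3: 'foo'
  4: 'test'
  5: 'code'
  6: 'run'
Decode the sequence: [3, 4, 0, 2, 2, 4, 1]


Look up each index in the dictionary:
  3 -> 'foo'
  4 -> 'test'
  0 -> 'data'
  2 -> 'hello'
  2 -> 'hello'
  4 -> 'test'
  1 -> 'bar'

Decoded: "foo test data hello hello test bar"


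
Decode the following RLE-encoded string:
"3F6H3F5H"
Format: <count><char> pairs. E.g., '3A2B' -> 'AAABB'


Expanding each <count><char> pair:
  3F -> 'FFF'
  6H -> 'HHHHHH'
  3F -> 'FFF'
  5H -> 'HHHHH'

Decoded = FFFHHHHHHFFFHHHHH


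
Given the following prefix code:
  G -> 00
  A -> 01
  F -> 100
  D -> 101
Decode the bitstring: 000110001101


Decoding step by step:
Bits 00 -> G
Bits 01 -> A
Bits 100 -> F
Bits 01 -> A
Bits 101 -> D


Decoded message: GAFAD


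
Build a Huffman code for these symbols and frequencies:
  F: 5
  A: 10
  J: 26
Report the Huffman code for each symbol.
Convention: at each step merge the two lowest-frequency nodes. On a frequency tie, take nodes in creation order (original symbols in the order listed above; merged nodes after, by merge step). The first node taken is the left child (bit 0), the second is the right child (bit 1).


Huffman tree construction:
Step 1: Merge F(5) + A(10) = 15
Step 2: Merge (F+A)(15) + J(26) = 41
Read each symbol's code off the tree from the root (left child = 0, right child = 1).

Codes:
  F: 00 (length 2)
  A: 01 (length 2)
  J: 1 (length 1)
Average code length: 56/41 = 1.3659 bits/symbol


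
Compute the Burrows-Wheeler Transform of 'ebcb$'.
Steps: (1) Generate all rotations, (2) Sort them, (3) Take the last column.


Rotations (sorted):
  0: $ebcb -> last char: b
  1: b$ebc -> last char: c
  2: bcb$e -> last char: e
  3: cb$eb -> last char: b
  4: ebcb$ -> last char: $


BWT = bceb$


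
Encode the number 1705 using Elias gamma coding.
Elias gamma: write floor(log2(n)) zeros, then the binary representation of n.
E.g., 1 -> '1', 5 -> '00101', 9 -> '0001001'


num_bits = floor(log2(1705)) + 1 = 11
leading_zeros = num_bits - 1 = 10
binary(1705) = 11010101001

Elias gamma(1705) = '0000000000' + '11010101001' = 000000000011010101001 (21 bits)


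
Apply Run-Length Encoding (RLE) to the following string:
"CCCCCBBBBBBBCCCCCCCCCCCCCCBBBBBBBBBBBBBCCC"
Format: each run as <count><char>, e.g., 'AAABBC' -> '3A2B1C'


Scanning runs left to right:
  i=0: run of 'C' x 5 -> '5C'
  i=5: run of 'B' x 7 -> '7B'
  i=12: run of 'C' x 14 -> '14C'
  i=26: run of 'B' x 13 -> '13B'
  i=39: run of 'C' x 3 -> '3C'

RLE = 5C7B14C13B3C


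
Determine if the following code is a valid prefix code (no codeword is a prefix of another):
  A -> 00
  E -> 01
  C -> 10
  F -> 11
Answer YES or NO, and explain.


Checking each pair (does one codeword prefix another?):
  A='00' vs E='01': no prefix
  A='00' vs C='10': no prefix
  A='00' vs F='11': no prefix
  E='01' vs A='00': no prefix
  E='01' vs C='10': no prefix
  E='01' vs F='11': no prefix
  C='10' vs A='00': no prefix
  C='10' vs E='01': no prefix
  C='10' vs F='11': no prefix
  F='11' vs A='00': no prefix
  F='11' vs E='01': no prefix
  F='11' vs C='10': no prefix
No violation found over all pairs.

YES -- this is a valid prefix code. No codeword is a prefix of any other codeword.


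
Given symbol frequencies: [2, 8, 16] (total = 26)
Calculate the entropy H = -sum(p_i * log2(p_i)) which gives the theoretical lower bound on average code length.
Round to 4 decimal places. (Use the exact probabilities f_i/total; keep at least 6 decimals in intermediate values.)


Per-symbol terms -p_i * log2(p_i) with p_i = f_i/26:
  p = 2/26 = 0.076923: log2(p) = -3.700440, -p*log2(p) = 0.284649
  p = 8/26 = 0.307692: log2(p) = -1.700440, -p*log2(p) = 0.523212
  p = 16/26 = 0.615385: log2(p) = -0.700440, -p*log2(p) = 0.431040
H = 0.284649 + 0.523212 + 0.431040 = 1.238901

H = 1.2389 bits/symbol


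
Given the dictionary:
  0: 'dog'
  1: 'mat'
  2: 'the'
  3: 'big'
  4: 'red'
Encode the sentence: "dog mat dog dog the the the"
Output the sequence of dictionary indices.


Look up each word in the dictionary:
  'dog' -> 0
  'mat' -> 1
  'dog' -> 0
  'dog' -> 0
  'the' -> 2
  'the' -> 2
  'the' -> 2

Encoded: [0, 1, 0, 0, 2, 2, 2]


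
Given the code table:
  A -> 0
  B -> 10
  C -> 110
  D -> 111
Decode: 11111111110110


Decoding:
111 -> D
111 -> D
111 -> D
10 -> B
110 -> C


Result: DDDBC


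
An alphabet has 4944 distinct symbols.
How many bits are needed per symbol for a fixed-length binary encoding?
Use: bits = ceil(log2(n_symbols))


log2(4944) = 12.2715
Bracket: 2^12 = 4096 < 4944 <= 2^13 = 8192
So ceil(log2(4944)) = 13

bits = ceil(log2(4944)) = ceil(12.2715) = 13 bits


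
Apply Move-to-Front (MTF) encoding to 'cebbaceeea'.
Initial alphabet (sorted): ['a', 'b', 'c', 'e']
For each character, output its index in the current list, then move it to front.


MTF encoding:
'c': index 2 in ['a', 'b', 'c', 'e'] -> ['c', 'a', 'b', 'e']
'e': index 3 in ['c', 'a', 'b', 'e'] -> ['e', 'c', 'a', 'b']
'b': index 3 in ['e', 'c', 'a', 'b'] -> ['b', 'e', 'c', 'a']
'b': index 0 in ['b', 'e', 'c', 'a'] -> ['b', 'e', 'c', 'a']
'a': index 3 in ['b', 'e', 'c', 'a'] -> ['a', 'b', 'e', 'c']
'c': index 3 in ['a', 'b', 'e', 'c'] -> ['c', 'a', 'b', 'e']
'e': index 3 in ['c', 'a', 'b', 'e'] -> ['e', 'c', 'a', 'b']
'e': index 0 in ['e', 'c', 'a', 'b'] -> ['e', 'c', 'a', 'b']
'e': index 0 in ['e', 'c', 'a', 'b'] -> ['e', 'c', 'a', 'b']
'a': index 2 in ['e', 'c', 'a', 'b'] -> ['a', 'e', 'c', 'b']


Output: [2, 3, 3, 0, 3, 3, 3, 0, 0, 2]


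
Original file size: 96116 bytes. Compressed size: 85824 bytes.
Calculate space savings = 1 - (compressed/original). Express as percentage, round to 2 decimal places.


ratio = compressed/original = 85824/96116 = 0.892921
savings = 1 - ratio = 1 - 0.892921 = 0.107079
as a percentage: 0.107079 * 100 = 10.71%

Space savings = 1 - 85824/96116 = 10.71%


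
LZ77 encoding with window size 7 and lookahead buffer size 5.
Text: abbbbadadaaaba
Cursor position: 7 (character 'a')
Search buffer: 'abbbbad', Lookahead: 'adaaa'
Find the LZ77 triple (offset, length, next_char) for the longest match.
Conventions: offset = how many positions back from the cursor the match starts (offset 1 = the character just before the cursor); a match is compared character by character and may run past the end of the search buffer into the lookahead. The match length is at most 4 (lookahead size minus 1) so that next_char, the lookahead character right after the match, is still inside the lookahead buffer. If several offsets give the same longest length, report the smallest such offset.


Try each offset into the search buffer:
  offset=1 (pos 6, char 'd'): match length 0
  offset=2 (pos 5, char 'a'): match length 3
  offset=3 (pos 4, char 'b'): match length 0
  offset=4 (pos 3, char 'b'): match length 0
  offset=5 (pos 2, char 'b'): match length 0
  offset=6 (pos 1, char 'b'): match length 0
  offset=7 (pos 0, char 'a'): match length 1
Longest match has length 3 at offset 2.
next_char = character at position 7 + 3 = 10 -> 'a'

Best match: offset=2, length=3 (matching 'ada' starting at position 5)
LZ77 triple: (2, 3, 'a')


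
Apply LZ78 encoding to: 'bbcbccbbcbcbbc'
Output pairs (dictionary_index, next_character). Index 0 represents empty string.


LZ78 encoding steps:
Dictionary: {0: ''}
Step 1: w='' (idx 0), next='b' -> output (0, 'b'), add 'b' as idx 1
Step 2: w='b' (idx 1), next='c' -> output (1, 'c'), add 'bc' as idx 2
Step 3: w='bc' (idx 2), next='c' -> output (2, 'c'), add 'bcc' as idx 3
Step 4: w='b' (idx 1), next='b' -> output (1, 'b'), add 'bb' as idx 4
Step 5: w='' (idx 0), next='c' -> output (0, 'c'), add 'c' as idx 5
Step 6: w='bc' (idx 2), next='b' -> output (2, 'b'), add 'bcb' as idx 6
Step 7: w='bc' (idx 2), end of input -> output (2, '')


Encoded: [(0, 'b'), (1, 'c'), (2, 'c'), (1, 'b'), (0, 'c'), (2, 'b'), (2, '')]


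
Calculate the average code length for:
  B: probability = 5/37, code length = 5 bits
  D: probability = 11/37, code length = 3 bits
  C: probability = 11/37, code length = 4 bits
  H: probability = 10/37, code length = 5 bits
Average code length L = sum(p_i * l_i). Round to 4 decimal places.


Weighted contributions p_i * l_i:
  B: (5/37) * 5 = 25/37
  D: (11/37) * 3 = 33/37
  C: (11/37) * 4 = 44/37
  H: (10/37) * 5 = 50/37
Sum = (25 + 33 + 44 + 50)/37 = 152/37

L = 152/37 = 4.1081 bits/symbol


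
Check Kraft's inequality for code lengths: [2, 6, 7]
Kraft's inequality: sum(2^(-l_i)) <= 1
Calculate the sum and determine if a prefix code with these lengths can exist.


Sum = 2^(-2) + 2^(-6) + 2^(-7)
    = 0.25 + 0.015625 + 0.0078125
    = 35/128 = 0.2734375
Since 0.2734375 <= 1, Kraft's inequality IS satisfied.
A prefix code with these lengths CAN exist.

Kraft sum = 0.2734375. Satisfied.


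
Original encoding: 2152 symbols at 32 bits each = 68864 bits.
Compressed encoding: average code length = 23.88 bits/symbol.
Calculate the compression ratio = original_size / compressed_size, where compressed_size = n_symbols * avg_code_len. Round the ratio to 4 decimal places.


original_size = n_symbols * orig_bits = 2152 * 32 = 68864 bits
compressed_size = n_symbols * avg_code_len = 2152 * 23.88 = 51389.76 bits
ratio = original_size / compressed_size = 68864 / 51389.76 = 1.34

Compression ratio = 1.34


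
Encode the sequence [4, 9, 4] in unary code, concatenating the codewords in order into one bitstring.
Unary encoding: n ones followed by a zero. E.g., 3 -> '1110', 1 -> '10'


Encode each number as n ones followed by a terminating 0:
  4 -> 11110 (5 bits)
  9 -> 1111111110 (10 bits)
  4 -> 11110 (5 bits)
Total length = 5 + 10 + 5 = 20 bits.

Unary([4, 9, 4]) = 11110111111111011110 (20 bits)


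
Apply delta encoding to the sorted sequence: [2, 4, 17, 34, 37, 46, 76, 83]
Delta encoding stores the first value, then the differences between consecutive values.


First value: 2
Deltas:
  4 - 2 = 2
  17 - 4 = 13
  34 - 17 = 17
  37 - 34 = 3
  46 - 37 = 9
  76 - 46 = 30
  83 - 76 = 7


Delta encoded: [2, 2, 13, 17, 3, 9, 30, 7]


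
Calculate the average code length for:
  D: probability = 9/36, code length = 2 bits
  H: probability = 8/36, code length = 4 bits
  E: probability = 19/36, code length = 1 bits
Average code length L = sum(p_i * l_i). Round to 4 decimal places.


Weighted contributions p_i * l_i:
  D: (9/36) * 2 = 18/36
  H: (8/36) * 4 = 32/36
  E: (19/36) * 1 = 19/36
Sum = (18 + 32 + 19)/36 = 69/36

L = 69/36 = 1.9167 bits/symbol


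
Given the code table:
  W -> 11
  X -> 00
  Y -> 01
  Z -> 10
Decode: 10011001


Decoding:
10 -> Z
01 -> Y
10 -> Z
01 -> Y


Result: ZYZY


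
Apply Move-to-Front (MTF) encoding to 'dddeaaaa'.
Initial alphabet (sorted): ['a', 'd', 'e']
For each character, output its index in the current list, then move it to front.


MTF encoding:
'd': index 1 in ['a', 'd', 'e'] -> ['d', 'a', 'e']
'd': index 0 in ['d', 'a', 'e'] -> ['d', 'a', 'e']
'd': index 0 in ['d', 'a', 'e'] -> ['d', 'a', 'e']
'e': index 2 in ['d', 'a', 'e'] -> ['e', 'd', 'a']
'a': index 2 in ['e', 'd', 'a'] -> ['a', 'e', 'd']
'a': index 0 in ['a', 'e', 'd'] -> ['a', 'e', 'd']
'a': index 0 in ['a', 'e', 'd'] -> ['a', 'e', 'd']
'a': index 0 in ['a', 'e', 'd'] -> ['a', 'e', 'd']


Output: [1, 0, 0, 2, 2, 0, 0, 0]


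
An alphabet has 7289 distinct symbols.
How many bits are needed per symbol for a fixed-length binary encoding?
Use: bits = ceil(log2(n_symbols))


log2(7289) = 12.8315
Bracket: 2^12 = 4096 < 7289 <= 2^13 = 8192
So ceil(log2(7289)) = 13

bits = ceil(log2(7289)) = ceil(12.8315) = 13 bits


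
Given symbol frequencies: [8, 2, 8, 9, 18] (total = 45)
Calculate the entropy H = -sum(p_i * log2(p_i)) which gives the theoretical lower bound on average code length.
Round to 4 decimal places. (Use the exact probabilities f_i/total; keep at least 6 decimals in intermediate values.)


Per-symbol terms -p_i * log2(p_i) with p_i = f_i/45:
  p = 8/45 = 0.177778: log2(p) = -2.491853, -p*log2(p) = 0.442996
  p = 2/45 = 0.044444: log2(p) = -4.491853, -p*log2(p) = 0.199638
  p = 8/45 = 0.177778: log2(p) = -2.491853, -p*log2(p) = 0.442996
  p = 9/45 = 0.200000: log2(p) = -2.321928, -p*log2(p) = 0.464386
  p = 18/45 = 0.400000: log2(p) = -1.321928, -p*log2(p) = 0.528771
H = 0.442996 + 0.199638 + 0.442996 + 0.464386 + 0.528771 = 2.078787

H = 2.0788 bits/symbol


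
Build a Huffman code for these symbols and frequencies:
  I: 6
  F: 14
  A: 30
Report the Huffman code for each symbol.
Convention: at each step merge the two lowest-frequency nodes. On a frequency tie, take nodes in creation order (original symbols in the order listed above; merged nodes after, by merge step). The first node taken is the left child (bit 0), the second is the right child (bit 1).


Huffman tree construction:
Step 1: Merge I(6) + F(14) = 20
Step 2: Merge (I+F)(20) + A(30) = 50
Read each symbol's code off the tree from the root (left child = 0, right child = 1).

Codes:
  I: 00 (length 2)
  F: 01 (length 2)
  A: 1 (length 1)
Average code length: 70/50 = 1.4000 bits/symbol


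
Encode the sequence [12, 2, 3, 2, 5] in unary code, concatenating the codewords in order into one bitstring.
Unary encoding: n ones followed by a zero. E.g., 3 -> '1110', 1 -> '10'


Encode each number as n ones followed by a terminating 0:
  12 -> 1111111111110 (13 bits)
  2 -> 110 (3 bits)
  3 -> 1110 (4 bits)
  2 -> 110 (3 bits)
  5 -> 111110 (6 bits)
Total length = 13 + 3 + 4 + 3 + 6 = 29 bits.

Unary([12, 2, 3, 2, 5]) = 11111111111101101110110111110 (29 bits)


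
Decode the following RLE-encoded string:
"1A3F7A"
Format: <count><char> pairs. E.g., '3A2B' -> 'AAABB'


Expanding each <count><char> pair:
  1A -> 'A'
  3F -> 'FFF'
  7A -> 'AAAAAAA'

Decoded = AFFFAAAAAAA


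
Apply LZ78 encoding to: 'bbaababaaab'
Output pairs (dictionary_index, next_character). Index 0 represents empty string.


LZ78 encoding steps:
Dictionary: {0: ''}
Step 1: w='' (idx 0), next='b' -> output (0, 'b'), add 'b' as idx 1
Step 2: w='b' (idx 1), next='a' -> output (1, 'a'), add 'ba' as idx 2
Step 3: w='' (idx 0), next='a' -> output (0, 'a'), add 'a' as idx 3
Step 4: w='ba' (idx 2), next='b' -> output (2, 'b'), add 'bab' as idx 4
Step 5: w='a' (idx 3), next='a' -> output (3, 'a'), add 'aa' as idx 5
Step 6: w='a' (idx 3), next='b' -> output (3, 'b'), add 'ab' as idx 6


Encoded: [(0, 'b'), (1, 'a'), (0, 'a'), (2, 'b'), (3, 'a'), (3, 'b')]


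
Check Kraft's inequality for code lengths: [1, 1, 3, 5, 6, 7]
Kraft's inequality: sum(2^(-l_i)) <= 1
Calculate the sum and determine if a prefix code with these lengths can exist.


Sum = 2^(-1) + 2^(-1) + 2^(-3) + 2^(-5) + 2^(-6) + 2^(-7)
    = 0.5 + 0.5 + 0.125 + 0.03125 + 0.015625 + 0.0078125
    = 151/128 = 1.1796875
Since 1.1796875 > 1, Kraft's inequality is NOT satisfied.
A prefix code with these lengths CANNOT exist.

Kraft sum = 1.1796875. Not satisfied.


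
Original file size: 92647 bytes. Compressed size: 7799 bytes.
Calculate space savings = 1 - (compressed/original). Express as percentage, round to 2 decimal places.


ratio = compressed/original = 7799/92647 = 0.08418
savings = 1 - ratio = 1 - 0.08418 = 0.91582
as a percentage: 0.91582 * 100 = 91.58%

Space savings = 1 - 7799/92647 = 91.58%


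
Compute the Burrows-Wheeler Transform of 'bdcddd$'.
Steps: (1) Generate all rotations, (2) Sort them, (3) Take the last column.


Rotations (sorted):
  0: $bdcddd -> last char: d
  1: bdcddd$ -> last char: $
  2: cddd$bd -> last char: d
  3: d$bdcdd -> last char: d
  4: dcddd$b -> last char: b
  5: dd$bdcd -> last char: d
  6: ddd$bdc -> last char: c


BWT = d$ddbdc


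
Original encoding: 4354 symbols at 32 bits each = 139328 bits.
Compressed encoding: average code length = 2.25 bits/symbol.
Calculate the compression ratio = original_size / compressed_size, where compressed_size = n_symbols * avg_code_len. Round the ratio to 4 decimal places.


original_size = n_symbols * orig_bits = 4354 * 32 = 139328 bits
compressed_size = n_symbols * avg_code_len = 4354 * 2.25 = 9796.5 bits
ratio = original_size / compressed_size = 139328 / 9796.5 = 14.2222

Compression ratio = 14.2222


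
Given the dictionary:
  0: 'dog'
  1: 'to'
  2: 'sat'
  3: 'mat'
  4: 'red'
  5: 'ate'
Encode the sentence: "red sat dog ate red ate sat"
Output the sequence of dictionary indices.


Look up each word in the dictionary:
  'red' -> 4
  'sat' -> 2
  'dog' -> 0
  'ate' -> 5
  'red' -> 4
  'ate' -> 5
  'sat' -> 2

Encoded: [4, 2, 0, 5, 4, 5, 2]


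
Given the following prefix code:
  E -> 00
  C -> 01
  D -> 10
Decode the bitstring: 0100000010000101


Decoding step by step:
Bits 01 -> C
Bits 00 -> E
Bits 00 -> E
Bits 00 -> E
Bits 10 -> D
Bits 00 -> E
Bits 01 -> C
Bits 01 -> C


Decoded message: CEEEDECC


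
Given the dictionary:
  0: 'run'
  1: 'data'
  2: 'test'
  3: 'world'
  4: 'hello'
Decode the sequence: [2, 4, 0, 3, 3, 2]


Look up each index in the dictionary:
  2 -> 'test'
  4 -> 'hello'
  0 -> 'run'
  3 -> 'world'
  3 -> 'world'
  2 -> 'test'

Decoded: "test hello run world world test"


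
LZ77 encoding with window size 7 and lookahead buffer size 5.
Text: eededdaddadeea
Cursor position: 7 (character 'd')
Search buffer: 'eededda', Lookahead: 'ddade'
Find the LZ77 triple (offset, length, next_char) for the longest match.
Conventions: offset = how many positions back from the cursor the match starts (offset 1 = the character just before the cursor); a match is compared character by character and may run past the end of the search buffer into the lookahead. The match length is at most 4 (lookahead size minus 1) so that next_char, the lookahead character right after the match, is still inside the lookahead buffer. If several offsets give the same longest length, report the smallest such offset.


Try each offset into the search buffer:
  offset=1 (pos 6, char 'a'): match length 0
  offset=2 (pos 5, char 'd'): match length 1
  offset=3 (pos 4, char 'd'): match length 4
  offset=4 (pos 3, char 'e'): match length 0
  offset=5 (pos 2, char 'd'): match length 1
  offset=6 (pos 1, char 'e'): match length 0
  offset=7 (pos 0, char 'e'): match length 0
Longest match has length 4 at offset 3.
next_char = character at position 7 + 4 = 11 -> 'e'

Best match: offset=3, length=4 (matching 'ddad' starting at position 4)
LZ77 triple: (3, 4, 'e')


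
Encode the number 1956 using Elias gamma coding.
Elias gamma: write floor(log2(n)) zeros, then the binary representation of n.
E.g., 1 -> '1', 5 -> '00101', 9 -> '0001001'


num_bits = floor(log2(1956)) + 1 = 11
leading_zeros = num_bits - 1 = 10
binary(1956) = 11110100100

Elias gamma(1956) = '0000000000' + '11110100100' = 000000000011110100100 (21 bits)


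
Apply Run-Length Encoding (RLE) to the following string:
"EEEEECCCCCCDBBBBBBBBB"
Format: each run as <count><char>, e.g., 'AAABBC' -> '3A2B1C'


Scanning runs left to right:
  i=0: run of 'E' x 5 -> '5E'
  i=5: run of 'C' x 6 -> '6C'
  i=11: run of 'D' x 1 -> '1D'
  i=12: run of 'B' x 9 -> '9B'

RLE = 5E6C1D9B


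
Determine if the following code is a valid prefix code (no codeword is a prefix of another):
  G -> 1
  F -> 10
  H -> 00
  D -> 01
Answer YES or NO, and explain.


Checking each pair (does one codeword prefix another?):
  G='1' vs F='10': prefix -- VIOLATION

NO -- this is NOT a valid prefix code. G (1) is a prefix of F (10).


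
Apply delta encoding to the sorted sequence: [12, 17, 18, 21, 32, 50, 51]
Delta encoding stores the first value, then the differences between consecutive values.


First value: 12
Deltas:
  17 - 12 = 5
  18 - 17 = 1
  21 - 18 = 3
  32 - 21 = 11
  50 - 32 = 18
  51 - 50 = 1


Delta encoded: [12, 5, 1, 3, 11, 18, 1]


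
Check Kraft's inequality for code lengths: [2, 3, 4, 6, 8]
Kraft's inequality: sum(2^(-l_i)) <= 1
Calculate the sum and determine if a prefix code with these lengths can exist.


Sum = 2^(-2) + 2^(-3) + 2^(-4) + 2^(-6) + 2^(-8)
    = 0.25 + 0.125 + 0.0625 + 0.015625 + 0.00390625
    = 117/256 = 0.45703125
Since 0.45703125 <= 1, Kraft's inequality IS satisfied.
A prefix code with these lengths CAN exist.

Kraft sum = 0.45703125. Satisfied.


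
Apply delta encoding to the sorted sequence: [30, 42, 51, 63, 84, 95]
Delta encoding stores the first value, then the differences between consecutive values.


First value: 30
Deltas:
  42 - 30 = 12
  51 - 42 = 9
  63 - 51 = 12
  84 - 63 = 21
  95 - 84 = 11


Delta encoded: [30, 12, 9, 12, 21, 11]
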